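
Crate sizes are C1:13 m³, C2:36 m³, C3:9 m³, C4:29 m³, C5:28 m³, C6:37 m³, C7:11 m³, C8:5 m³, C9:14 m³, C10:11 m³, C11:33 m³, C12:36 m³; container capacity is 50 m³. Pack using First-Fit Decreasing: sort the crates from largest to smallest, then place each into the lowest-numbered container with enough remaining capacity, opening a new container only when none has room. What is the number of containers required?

6 containers

Sorted descending: 37, 36, 36, 33, 29, 28, 14, 13, 11, 11, 9, 5.
37 m³ → container 1 (remaining 13 m³)
36 m³ → container 2 (remaining 14 m³)
36 m³ → container 3 (remaining 14 m³)
33 m³ → container 4 (remaining 17 m³)
29 m³ → container 5 (remaining 21 m³)
28 m³ → container 6 (remaining 22 m³)
14 m³ → container 2 (remaining 0 m³)
13 m³ → container 1 (remaining 0 m³)
11 m³ → container 3 (remaining 3 m³)
11 m³ → container 4 (remaining 6 m³)
9 m³ → container 5 (remaining 12 m³)
5 m³ → container 4 (remaining 1 m³)
Final containers: [37,13] [36,14] [36,11] [33,11,5] [29,9] [28].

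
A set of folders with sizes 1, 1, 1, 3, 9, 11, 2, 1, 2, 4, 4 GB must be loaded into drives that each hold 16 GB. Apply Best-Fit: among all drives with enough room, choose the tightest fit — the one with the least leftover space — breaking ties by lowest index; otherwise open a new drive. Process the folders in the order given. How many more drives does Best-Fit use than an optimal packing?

0

Best-Fit: [1,1,1,3,9,1] [11,2,2] [4,4] → 3 drives.
Total size 39 GB; any packing needs at least ⌈39/16⌉ = 3 drives.
So 3 is already optimal.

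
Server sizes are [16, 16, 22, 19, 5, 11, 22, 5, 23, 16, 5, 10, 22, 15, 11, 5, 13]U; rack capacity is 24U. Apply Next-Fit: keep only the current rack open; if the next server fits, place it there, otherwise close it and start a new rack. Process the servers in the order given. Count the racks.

14

Put 16U in rack 1; 8U remain.
Put 16U in rack 2; 8U remain.
Put 22U in rack 3; 2U remain.
Put 19U in rack 4; 5U remain.
Put 5U in rack 4; 0U remain.
Put 11U in rack 5; 13U remain.
Put 22U in rack 6; 2U remain.
Put 5U in rack 7; 19U remain.
Put 23U in rack 8; 1U remain.
Put 16U in rack 9; 8U remain.
Put 5U in rack 9; 3U remain.
Put 10U in rack 10; 14U remain.
Put 22U in rack 11; 2U remain.
Put 15U in rack 12; 9U remain.
Put 11U in rack 13; 13U remain.
Put 5U in rack 13; 8U remain.
Put 13U in rack 14; 11U remain.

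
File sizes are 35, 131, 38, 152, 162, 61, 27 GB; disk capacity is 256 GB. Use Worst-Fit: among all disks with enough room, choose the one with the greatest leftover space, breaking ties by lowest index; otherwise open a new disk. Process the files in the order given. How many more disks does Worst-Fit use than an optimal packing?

0

Worst-Fit: [35,131,38] [152,61] [162,27] → 3 disks.
Total size 606 GB; any packing needs at least ⌈606/256⌉ = 3 disks.
So 3 is already optimal.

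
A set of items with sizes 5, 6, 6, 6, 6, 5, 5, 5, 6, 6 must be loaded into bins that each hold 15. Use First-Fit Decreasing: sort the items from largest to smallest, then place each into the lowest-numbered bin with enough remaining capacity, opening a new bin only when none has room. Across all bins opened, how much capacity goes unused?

19

Sorted descending: 6, 6, 6, 6, 6, 6, 5, 5, 5, 5.
bin 1: place 6, 9 left
bin 1: place 6, 3 left
bin 2: place 6, 9 left
bin 2: place 6, 3 left
bin 3: place 6, 9 left
bin 3: place 6, 3 left
bin 4: place 5, 10 left
bin 4: place 5, 5 left
bin 4: place 5, 0 left
bin 5: place 5, 10 left
5 bins × 15 = 75; used 56; unused 19.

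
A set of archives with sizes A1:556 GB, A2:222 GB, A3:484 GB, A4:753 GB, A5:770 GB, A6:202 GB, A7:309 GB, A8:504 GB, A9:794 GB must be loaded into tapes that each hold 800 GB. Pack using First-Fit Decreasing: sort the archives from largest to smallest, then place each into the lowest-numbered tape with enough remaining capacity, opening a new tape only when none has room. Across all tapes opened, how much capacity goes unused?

206

Sorted descending: 794, 770, 753, 556, 504, 484, 309, 222, 202.
tape 1: place 794 GB, 6 GB left
tape 2: place 770 GB, 30 GB left
tape 3: place 753 GB, 47 GB left
tape 4: place 556 GB, 244 GB left
tape 5: place 504 GB, 296 GB left
tape 6: place 484 GB, 316 GB left
tape 6: place 309 GB, 7 GB left
tape 4: place 222 GB, 22 GB left
tape 5: place 202 GB, 94 GB left
6 tapes × 800 GB = 4800 GB; used 4594 GB; unused 206 GB.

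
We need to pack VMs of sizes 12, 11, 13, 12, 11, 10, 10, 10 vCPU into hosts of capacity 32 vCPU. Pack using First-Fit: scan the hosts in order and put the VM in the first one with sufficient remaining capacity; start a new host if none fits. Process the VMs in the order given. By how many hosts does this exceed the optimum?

First-Fit: [12,11] [13,12] [11,10,10] [10] → 4 hosts.
Total size 89 vCPU; any packing needs at least ⌈89/32⌉ = 3 hosts.
An optimal packing achieves that bound: [13,12] [12,10,10] [11,11,10] → 3 hosts.
Excess: 4 − 3 = 1.

1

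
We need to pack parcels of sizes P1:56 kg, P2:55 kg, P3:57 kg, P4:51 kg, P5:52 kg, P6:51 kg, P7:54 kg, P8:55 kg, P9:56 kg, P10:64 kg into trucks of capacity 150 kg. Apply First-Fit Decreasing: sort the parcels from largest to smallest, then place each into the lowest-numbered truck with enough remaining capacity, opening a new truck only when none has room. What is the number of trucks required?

Sorted descending: 64, 57, 56, 56, 55, 55, 54, 52, 51, 51.
Put 64 kg in truck 1; 86 kg remain.
Put 57 kg in truck 1; 29 kg remain.
Put 56 kg in truck 2; 94 kg remain.
Put 56 kg in truck 2; 38 kg remain.
Put 55 kg in truck 3; 95 kg remain.
Put 55 kg in truck 3; 40 kg remain.
Put 54 kg in truck 4; 96 kg remain.
Put 52 kg in truck 4; 44 kg remain.
Put 51 kg in truck 5; 99 kg remain.
Put 51 kg in truck 5; 48 kg remain.
Final trucks: [64,57] [56,56] [55,55] [54,52] [51,51].

5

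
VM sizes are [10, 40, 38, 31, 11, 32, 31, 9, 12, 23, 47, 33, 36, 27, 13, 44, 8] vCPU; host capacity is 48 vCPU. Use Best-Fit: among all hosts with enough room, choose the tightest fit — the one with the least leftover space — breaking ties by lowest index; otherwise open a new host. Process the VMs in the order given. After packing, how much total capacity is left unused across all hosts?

83

10 vCPU → host 1 (remaining 38 vCPU)
40 vCPU → host 2 (remaining 8 vCPU)
38 vCPU → host 1 (remaining 0 vCPU)
31 vCPU → host 3 (remaining 17 vCPU)
11 vCPU → host 3 (remaining 6 vCPU)
32 vCPU → host 4 (remaining 16 vCPU)
31 vCPU → host 5 (remaining 17 vCPU)
9 vCPU → host 4 (remaining 7 vCPU)
12 vCPU → host 5 (remaining 5 vCPU)
23 vCPU → host 6 (remaining 25 vCPU)
47 vCPU → host 7 (remaining 1 vCPU)
33 vCPU → host 8 (remaining 15 vCPU)
36 vCPU → host 9 (remaining 12 vCPU)
27 vCPU → host 10 (remaining 21 vCPU)
13 vCPU → host 8 (remaining 2 vCPU)
44 vCPU → host 11 (remaining 4 vCPU)
8 vCPU → host 2 (remaining 0 vCPU)
11 hosts × 48 vCPU = 528 vCPU; used 445 vCPU; unused 83 vCPU.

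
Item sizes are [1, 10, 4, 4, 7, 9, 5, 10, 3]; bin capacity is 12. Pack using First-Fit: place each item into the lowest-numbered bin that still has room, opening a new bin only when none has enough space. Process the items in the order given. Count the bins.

5

1 → bin 1 (remaining 11)
10 → bin 1 (remaining 1)
4 → bin 2 (remaining 8)
4 → bin 2 (remaining 4)
7 → bin 3 (remaining 5)
9 → bin 4 (remaining 3)
5 → bin 3 (remaining 0)
10 → bin 5 (remaining 2)
3 → bin 2 (remaining 1)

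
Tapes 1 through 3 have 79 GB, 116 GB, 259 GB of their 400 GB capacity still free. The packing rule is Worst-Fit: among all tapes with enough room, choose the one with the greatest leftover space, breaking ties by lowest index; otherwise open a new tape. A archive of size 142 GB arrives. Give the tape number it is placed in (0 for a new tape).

Tapes with room: tape 3 (259 GB).
Most room is tape 3 with 259 GB free.

3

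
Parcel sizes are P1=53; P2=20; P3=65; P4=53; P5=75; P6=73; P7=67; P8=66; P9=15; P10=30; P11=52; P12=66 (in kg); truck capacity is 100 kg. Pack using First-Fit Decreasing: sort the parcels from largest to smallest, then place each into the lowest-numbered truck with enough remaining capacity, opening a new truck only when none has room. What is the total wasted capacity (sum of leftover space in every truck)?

265

Sorted descending: 75, 73, 67, 66, 66, 65, 53, 53, 52, 30, 20, 15.
Put 75 kg in truck 1; 25 kg remain.
Put 73 kg in truck 2; 27 kg remain.
Put 67 kg in truck 3; 33 kg remain.
Put 66 kg in truck 4; 34 kg remain.
Put 66 kg in truck 5; 34 kg remain.
Put 65 kg in truck 6; 35 kg remain.
Put 53 kg in truck 7; 47 kg remain.
Put 53 kg in truck 8; 47 kg remain.
Put 52 kg in truck 9; 48 kg remain.
Put 30 kg in truck 3; 3 kg remain.
Put 20 kg in truck 1; 5 kg remain.
Put 15 kg in truck 2; 12 kg remain.
9 trucks × 100 kg = 900 kg; used 635 kg; unused 265 kg.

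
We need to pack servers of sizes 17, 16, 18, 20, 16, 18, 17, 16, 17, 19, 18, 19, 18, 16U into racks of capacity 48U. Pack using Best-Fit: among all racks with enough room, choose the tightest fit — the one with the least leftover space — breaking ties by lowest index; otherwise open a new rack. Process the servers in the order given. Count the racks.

7

17U → rack 1 (remaining 31U)
16U → rack 1 (remaining 15U)
18U → rack 2 (remaining 30U)
20U → rack 2 (remaining 10U)
16U → rack 3 (remaining 32U)
18U → rack 3 (remaining 14U)
17U → rack 4 (remaining 31U)
16U → rack 4 (remaining 15U)
17U → rack 5 (remaining 31U)
19U → rack 5 (remaining 12U)
18U → rack 6 (remaining 30U)
19U → rack 6 (remaining 11U)
18U → rack 7 (remaining 30U)
16U → rack 7 (remaining 14U)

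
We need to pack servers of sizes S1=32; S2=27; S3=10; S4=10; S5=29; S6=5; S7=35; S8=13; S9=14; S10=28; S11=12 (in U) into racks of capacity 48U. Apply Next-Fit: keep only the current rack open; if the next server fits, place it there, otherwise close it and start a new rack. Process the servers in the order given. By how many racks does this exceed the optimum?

1

Next-Fit: [32] [27,10,10] [29,5] [35,13] [14,28] [12] → 6 racks.
Total size 215U; any packing needs at least ⌈215/48⌉ = 5 racks.
An optimal packing achieves that bound: [35,13] [32,14] [29,12,5] [28,10,10] [27] → 5 racks.
Excess: 6 − 5 = 1.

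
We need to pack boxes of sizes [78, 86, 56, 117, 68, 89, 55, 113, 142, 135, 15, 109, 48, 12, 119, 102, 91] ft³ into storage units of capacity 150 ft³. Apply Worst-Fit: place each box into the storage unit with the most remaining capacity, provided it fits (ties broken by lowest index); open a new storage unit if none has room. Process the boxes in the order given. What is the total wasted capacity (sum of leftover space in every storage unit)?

365

Put 78 ft³ in storage unit 1; 72 ft³ remain.
Put 86 ft³ in storage unit 2; 64 ft³ remain.
Put 56 ft³ in storage unit 1; 16 ft³ remain.
Put 117 ft³ in storage unit 3; 33 ft³ remain.
Put 68 ft³ in storage unit 4; 82 ft³ remain.
Put 89 ft³ in storage unit 5; 61 ft³ remain.
Put 55 ft³ in storage unit 4; 27 ft³ remain.
Put 113 ft³ in storage unit 6; 37 ft³ remain.
Put 142 ft³ in storage unit 7; 8 ft³ remain.
Put 135 ft³ in storage unit 8; 15 ft³ remain.
Put 15 ft³ in storage unit 2; 49 ft³ remain.
Put 109 ft³ in storage unit 9; 41 ft³ remain.
Put 48 ft³ in storage unit 5; 13 ft³ remain.
Put 12 ft³ in storage unit 2; 37 ft³ remain.
Put 119 ft³ in storage unit 10; 31 ft³ remain.
Put 102 ft³ in storage unit 11; 48 ft³ remain.
Put 91 ft³ in storage unit 12; 59 ft³ remain.
12 storage units × 150 ft³ = 1800 ft³; used 1435 ft³; unused 365 ft³.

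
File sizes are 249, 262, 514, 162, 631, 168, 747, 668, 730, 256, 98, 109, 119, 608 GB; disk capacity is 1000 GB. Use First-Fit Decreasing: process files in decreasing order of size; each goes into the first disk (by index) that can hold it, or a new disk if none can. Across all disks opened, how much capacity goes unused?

679

Sorted descending: 747, 730, 668, 631, 608, 514, 262, 256, 249, 168, 162, 119, 109, 98.
747 GB → disk 1 (remaining 253 GB)
730 GB → disk 2 (remaining 270 GB)
668 GB → disk 3 (remaining 332 GB)
631 GB → disk 4 (remaining 369 GB)
608 GB → disk 5 (remaining 392 GB)
514 GB → disk 6 (remaining 486 GB)
262 GB → disk 2 (remaining 8 GB)
256 GB → disk 3 (remaining 76 GB)
249 GB → disk 1 (remaining 4 GB)
168 GB → disk 4 (remaining 201 GB)
162 GB → disk 4 (remaining 39 GB)
119 GB → disk 5 (remaining 273 GB)
109 GB → disk 5 (remaining 164 GB)
98 GB → disk 5 (remaining 66 GB)
6 disks × 1000 GB = 6000 GB; used 5321 GB; unused 679 GB.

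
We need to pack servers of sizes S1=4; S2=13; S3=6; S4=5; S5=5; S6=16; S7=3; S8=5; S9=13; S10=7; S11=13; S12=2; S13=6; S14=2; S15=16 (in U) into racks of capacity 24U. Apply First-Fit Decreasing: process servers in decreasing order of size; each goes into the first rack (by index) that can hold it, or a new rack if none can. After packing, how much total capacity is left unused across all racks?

4

Sorted descending: 16, 16, 13, 13, 13, 7, 6, 6, 5, 5, 5, 4, 3, 2, 2.
16U → rack 1 (remaining 8U)
16U → rack 2 (remaining 8U)
13U → rack 3 (remaining 11U)
13U → rack 4 (remaining 11U)
13U → rack 5 (remaining 11U)
7U → rack 1 (remaining 1U)
6U → rack 2 (remaining 2U)
6U → rack 3 (remaining 5U)
5U → rack 3 (remaining 0U)
5U → rack 4 (remaining 6U)
5U → rack 4 (remaining 1U)
4U → rack 5 (remaining 7U)
3U → rack 5 (remaining 4U)
2U → rack 2 (remaining 0U)
2U → rack 5 (remaining 2U)
5 racks × 24U = 120U; used 116U; unused 4U.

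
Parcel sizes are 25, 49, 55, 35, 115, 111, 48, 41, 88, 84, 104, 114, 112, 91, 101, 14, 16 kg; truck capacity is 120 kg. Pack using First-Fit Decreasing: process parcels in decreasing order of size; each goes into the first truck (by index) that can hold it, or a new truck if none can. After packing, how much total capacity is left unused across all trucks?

Sorted descending: 115, 114, 112, 111, 104, 101, 91, 88, 84, 55, 49, 48, 41, 35, 25, 16, 14.
truck 1: place 115 kg, 5 kg left
truck 2: place 114 kg, 6 kg left
truck 3: place 112 kg, 8 kg left
truck 4: place 111 kg, 9 kg left
truck 5: place 104 kg, 16 kg left
truck 6: place 101 kg, 19 kg left
truck 7: place 91 kg, 29 kg left
truck 8: place 88 kg, 32 kg left
truck 9: place 84 kg, 36 kg left
truck 10: place 55 kg, 65 kg left
truck 10: place 49 kg, 16 kg left
truck 11: place 48 kg, 72 kg left
truck 11: place 41 kg, 31 kg left
truck 9: place 35 kg, 1 kg left
truck 7: place 25 kg, 4 kg left
truck 5: place 16 kg, 0 kg left
truck 6: place 14 kg, 5 kg left
11 trucks × 120 kg = 1320 kg; used 1203 kg; unused 117 kg.

117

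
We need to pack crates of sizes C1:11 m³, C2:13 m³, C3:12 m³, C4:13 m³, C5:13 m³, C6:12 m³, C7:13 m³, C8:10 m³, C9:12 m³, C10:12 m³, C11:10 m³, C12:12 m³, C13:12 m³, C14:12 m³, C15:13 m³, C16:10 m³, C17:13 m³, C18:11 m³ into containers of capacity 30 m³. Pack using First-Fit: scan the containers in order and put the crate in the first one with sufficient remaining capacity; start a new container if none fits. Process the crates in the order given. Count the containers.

C1 (11 m³) → container 1 (remaining 19 m³)
C2 (13 m³) → container 1 (remaining 6 m³)
C3 (12 m³) → container 2 (remaining 18 m³)
C4 (13 m³) → container 2 (remaining 5 m³)
C5 (13 m³) → container 3 (remaining 17 m³)
C6 (12 m³) → container 3 (remaining 5 m³)
C7 (13 m³) → container 4 (remaining 17 m³)
C8 (10 m³) → container 4 (remaining 7 m³)
C9 (12 m³) → container 5 (remaining 18 m³)
C10 (12 m³) → container 5 (remaining 6 m³)
C11 (10 m³) → container 6 (remaining 20 m³)
C12 (12 m³) → container 6 (remaining 8 m³)
C13 (12 m³) → container 7 (remaining 18 m³)
C14 (12 m³) → container 7 (remaining 6 m³)
C15 (13 m³) → container 8 (remaining 17 m³)
C16 (10 m³) → container 8 (remaining 7 m³)
C17 (13 m³) → container 9 (remaining 17 m³)
C18 (11 m³) → container 9 (remaining 6 m³)

9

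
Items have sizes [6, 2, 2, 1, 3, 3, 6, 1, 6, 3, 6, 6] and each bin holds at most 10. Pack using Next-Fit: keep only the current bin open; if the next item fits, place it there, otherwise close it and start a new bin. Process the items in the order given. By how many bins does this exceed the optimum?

Next-Fit: [6,2,2] [1,3,3] [6,1] [6,3] [6] [6] → 6 bins.
Total size 45; any packing needs at least ⌈45/10⌉ = 5 bins.
An optimal packing achieves that bound: [6,3,1] [6,3,1] [6,3] [6,2,2] [6] → 5 bins.
Excess: 6 − 5 = 1.

1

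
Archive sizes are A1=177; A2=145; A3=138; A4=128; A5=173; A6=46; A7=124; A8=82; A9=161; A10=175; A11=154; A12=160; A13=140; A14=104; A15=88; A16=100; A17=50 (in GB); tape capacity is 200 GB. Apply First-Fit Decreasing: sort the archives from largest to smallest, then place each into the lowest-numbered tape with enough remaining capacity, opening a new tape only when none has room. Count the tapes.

Sorted descending: 177, 175, 173, 161, 160, 154, 145, 140, 138, 128, 124, 104, 100, 88, 82, 50, 46.
tape 1: place 177 GB, 23 GB left
tape 2: place 175 GB, 25 GB left
tape 3: place 173 GB, 27 GB left
tape 4: place 161 GB, 39 GB left
tape 5: place 160 GB, 40 GB left
tape 6: place 154 GB, 46 GB left
tape 7: place 145 GB, 55 GB left
tape 8: place 140 GB, 60 GB left
tape 9: place 138 GB, 62 GB left
tape 10: place 128 GB, 72 GB left
tape 11: place 124 GB, 76 GB left
tape 12: place 104 GB, 96 GB left
tape 13: place 100 GB, 100 GB left
tape 12: place 88 GB, 8 GB left
tape 13: place 82 GB, 18 GB left
tape 7: place 50 GB, 5 GB left
tape 6: place 46 GB, 0 GB left

13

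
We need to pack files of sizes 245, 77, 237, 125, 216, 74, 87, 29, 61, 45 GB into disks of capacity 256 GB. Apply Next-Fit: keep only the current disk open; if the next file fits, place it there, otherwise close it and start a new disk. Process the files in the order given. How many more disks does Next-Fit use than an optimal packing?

Next-Fit: [245] [77] [237] [125] [216] [74,87,29,61] [45] → 7 disks.
Total size 1196 GB; any packing needs at least ⌈1196/256⌉ = 5 disks.
An optimal packing achieves that bound: [245] [237] [216,29] [125,77,45] [87,74,61] → 5 disks.
Excess: 7 − 5 = 2.

2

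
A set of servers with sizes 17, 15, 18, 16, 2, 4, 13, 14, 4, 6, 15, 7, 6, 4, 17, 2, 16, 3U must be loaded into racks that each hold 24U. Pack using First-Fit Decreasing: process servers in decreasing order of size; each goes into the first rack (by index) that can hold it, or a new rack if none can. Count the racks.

9 racks

Sorted descending: 18, 17, 17, 16, 16, 15, 15, 14, 13, 7, 6, 6, 4, 4, 4, 3, 2, 2.
rack 1: place 18U, 6U left
rack 2: place 17U, 7U left
rack 3: place 17U, 7U left
rack 4: place 16U, 8U left
rack 5: place 16U, 8U left
rack 6: place 15U, 9U left
rack 7: place 15U, 9U left
rack 8: place 14U, 10U left
rack 9: place 13U, 11U left
rack 2: place 7U, 0U left
rack 1: place 6U, 0U left
rack 3: place 6U, 1U left
rack 4: place 4U, 4U left
rack 4: place 4U, 0U left
rack 5: place 4U, 4U left
rack 5: place 3U, 1U left
rack 6: place 2U, 7U left
rack 6: place 2U, 5U left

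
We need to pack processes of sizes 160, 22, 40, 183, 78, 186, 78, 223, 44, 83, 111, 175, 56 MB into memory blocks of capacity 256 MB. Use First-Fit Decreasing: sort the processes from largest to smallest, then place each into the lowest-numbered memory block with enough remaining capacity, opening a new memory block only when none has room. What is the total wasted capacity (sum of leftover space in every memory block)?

Sorted descending: 223, 186, 183, 175, 160, 111, 83, 78, 78, 56, 44, 40, 22.
Put 223 MB in memory block 1; 33 MB remain.
Put 186 MB in memory block 2; 70 MB remain.
Put 183 MB in memory block 3; 73 MB remain.
Put 175 MB in memory block 4; 81 MB remain.
Put 160 MB in memory block 5; 96 MB remain.
Put 111 MB in memory block 6; 145 MB remain.
Put 83 MB in memory block 5; 13 MB remain.
Put 78 MB in memory block 4; 3 MB remain.
Put 78 MB in memory block 6; 67 MB remain.
Put 56 MB in memory block 2; 14 MB remain.
Put 44 MB in memory block 3; 29 MB remain.
Put 40 MB in memory block 6; 27 MB remain.
Put 22 MB in memory block 1; 11 MB remain.
6 memory blocks × 256 MB = 1536 MB; used 1439 MB; unused 97 MB.

97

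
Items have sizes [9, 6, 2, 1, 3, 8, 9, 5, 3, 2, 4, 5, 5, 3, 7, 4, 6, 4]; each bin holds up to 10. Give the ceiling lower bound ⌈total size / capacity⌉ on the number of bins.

9 bins

Total size = 9 + 6 + 2 + 1 + 3 + 8 + 9 + 5 + 3 + 2 + 4 + 5 + 5 + 3 + 7 + 4 + 6 + 4 = 86.
⌈86 / 10⌉ = 9.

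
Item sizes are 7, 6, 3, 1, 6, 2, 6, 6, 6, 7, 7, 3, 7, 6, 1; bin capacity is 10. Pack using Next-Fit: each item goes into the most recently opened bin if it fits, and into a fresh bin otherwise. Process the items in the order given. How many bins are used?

7 → bin 1 (remaining 3)
6 → bin 2 (remaining 4)
3 → bin 2 (remaining 1)
1 → bin 2 (remaining 0)
6 → bin 3 (remaining 4)
2 → bin 3 (remaining 2)
6 → bin 4 (remaining 4)
6 → bin 5 (remaining 4)
6 → bin 6 (remaining 4)
7 → bin 7 (remaining 3)
7 → bin 8 (remaining 3)
3 → bin 8 (remaining 0)
7 → bin 9 (remaining 3)
6 → bin 10 (remaining 4)
1 → bin 10 (remaining 3)

10 bins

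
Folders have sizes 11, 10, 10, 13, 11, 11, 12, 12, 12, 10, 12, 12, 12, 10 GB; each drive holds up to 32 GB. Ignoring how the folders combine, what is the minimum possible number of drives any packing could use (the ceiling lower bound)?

5

Total size = 11 + 10 + 10 + 13 + 11 + 11 + 12 + 12 + 12 + 10 + 12 + 12 + 12 + 10 = 158 GB.
⌈158 / 32⌉ = 5.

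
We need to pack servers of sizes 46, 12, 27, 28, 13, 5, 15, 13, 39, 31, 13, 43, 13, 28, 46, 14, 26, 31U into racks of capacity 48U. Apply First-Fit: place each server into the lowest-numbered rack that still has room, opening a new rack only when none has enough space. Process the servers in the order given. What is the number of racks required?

Put 46U in rack 1; 2U remain.
Put 12U in rack 2; 36U remain.
Put 27U in rack 2; 9U remain.
Put 28U in rack 3; 20U remain.
Put 13U in rack 3; 7U remain.
Put 5U in rack 2; 4U remain.
Put 15U in rack 4; 33U remain.
Put 13U in rack 4; 20U remain.
Put 39U in rack 5; 9U remain.
Put 31U in rack 6; 17U remain.
Put 13U in rack 4; 7U remain.
Put 43U in rack 7; 5U remain.
Put 13U in rack 6; 4U remain.
Put 28U in rack 8; 20U remain.
Put 46U in rack 9; 2U remain.
Put 14U in rack 8; 6U remain.
Put 26U in rack 10; 22U remain.
Put 31U in rack 11; 17U remain.
Final racks: [46] [12,27,5] [28,13] [15,13,13] [39] [31,13] [43] [28,14] [46] [26] [31].

11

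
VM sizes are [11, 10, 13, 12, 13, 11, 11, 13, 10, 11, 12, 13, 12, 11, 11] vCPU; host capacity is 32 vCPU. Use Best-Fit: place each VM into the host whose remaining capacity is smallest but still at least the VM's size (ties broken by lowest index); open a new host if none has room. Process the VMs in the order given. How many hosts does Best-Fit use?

7 hosts

Put 11 vCPU in host 1; 21 vCPU remain.
Put 10 vCPU in host 1; 11 vCPU remain.
Put 13 vCPU in host 2; 19 vCPU remain.
Put 12 vCPU in host 2; 7 vCPU remain.
Put 13 vCPU in host 3; 19 vCPU remain.
Put 11 vCPU in host 1; 0 vCPU remain.
Put 11 vCPU in host 3; 8 vCPU remain.
Put 13 vCPU in host 4; 19 vCPU remain.
Put 10 vCPU in host 4; 9 vCPU remain.
Put 11 vCPU in host 5; 21 vCPU remain.
Put 12 vCPU in host 5; 9 vCPU remain.
Put 13 vCPU in host 6; 19 vCPU remain.
Put 12 vCPU in host 6; 7 vCPU remain.
Put 11 vCPU in host 7; 21 vCPU remain.
Put 11 vCPU in host 7; 10 vCPU remain.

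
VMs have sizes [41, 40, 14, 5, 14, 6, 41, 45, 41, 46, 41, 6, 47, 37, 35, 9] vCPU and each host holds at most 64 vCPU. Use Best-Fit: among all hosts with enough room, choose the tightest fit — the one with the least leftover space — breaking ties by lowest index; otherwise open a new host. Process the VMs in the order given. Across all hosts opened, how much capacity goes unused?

172

Put 41 vCPU in host 1; 23 vCPU remain.
Put 40 vCPU in host 2; 24 vCPU remain.
Put 14 vCPU in host 1; 9 vCPU remain.
Put 5 vCPU in host 1; 4 vCPU remain.
Put 14 vCPU in host 2; 10 vCPU remain.
Put 6 vCPU in host 2; 4 vCPU remain.
Put 41 vCPU in host 3; 23 vCPU remain.
Put 45 vCPU in host 4; 19 vCPU remain.
Put 41 vCPU in host 5; 23 vCPU remain.
Put 46 vCPU in host 6; 18 vCPU remain.
Put 41 vCPU in host 7; 23 vCPU remain.
Put 6 vCPU in host 6; 12 vCPU remain.
Put 47 vCPU in host 8; 17 vCPU remain.
Put 37 vCPU in host 9; 27 vCPU remain.
Put 35 vCPU in host 10; 29 vCPU remain.
Put 9 vCPU in host 6; 3 vCPU remain.
10 hosts × 64 vCPU = 640 vCPU; used 468 vCPU; unused 172 vCPU.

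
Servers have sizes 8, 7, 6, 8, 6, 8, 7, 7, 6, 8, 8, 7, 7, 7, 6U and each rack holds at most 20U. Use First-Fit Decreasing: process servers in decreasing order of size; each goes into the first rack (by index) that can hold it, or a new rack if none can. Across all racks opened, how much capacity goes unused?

Sorted descending: 8, 8, 8, 8, 8, 7, 7, 7, 7, 7, 7, 6, 6, 6, 6.
rack 1: place 8U, 12U left
rack 1: place 8U, 4U left
rack 2: place 8U, 12U left
rack 2: place 8U, 4U left
rack 3: place 8U, 12U left
rack 3: place 7U, 5U left
rack 4: place 7U, 13U left
rack 4: place 7U, 6U left
rack 5: place 7U, 13U left
rack 5: place 7U, 6U left
rack 6: place 7U, 13U left
rack 4: place 6U, 0U left
rack 5: place 6U, 0U left
rack 6: place 6U, 7U left
rack 6: place 6U, 1U left
6 racks × 20U = 120U; used 106U; unused 14U.

14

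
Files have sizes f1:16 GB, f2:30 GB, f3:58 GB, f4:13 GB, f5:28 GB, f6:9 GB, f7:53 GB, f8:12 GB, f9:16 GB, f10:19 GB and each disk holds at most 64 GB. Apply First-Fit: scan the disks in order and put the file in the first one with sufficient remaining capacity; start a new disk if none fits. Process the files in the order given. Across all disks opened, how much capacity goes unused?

66

Put f1 (16 GB) in disk 1; 48 GB remain.
Put f2 (30 GB) in disk 1; 18 GB remain.
Put f3 (58 GB) in disk 2; 6 GB remain.
Put f4 (13 GB) in disk 1; 5 GB remain.
Put f5 (28 GB) in disk 3; 36 GB remain.
Put f6 (9 GB) in disk 3; 27 GB remain.
Put f7 (53 GB) in disk 4; 11 GB remain.
Put f8 (12 GB) in disk 3; 15 GB remain.
Put f9 (16 GB) in disk 5; 48 GB remain.
Put f10 (19 GB) in disk 5; 29 GB remain.
5 disks × 64 GB = 320 GB; used 254 GB; unused 66 GB.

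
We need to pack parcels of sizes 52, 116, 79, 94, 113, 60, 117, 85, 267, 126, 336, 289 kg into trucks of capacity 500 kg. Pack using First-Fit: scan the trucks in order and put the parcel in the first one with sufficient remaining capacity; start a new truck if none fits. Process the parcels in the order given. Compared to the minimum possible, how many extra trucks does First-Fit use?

1

First-Fit: [52,116,79,94,113] [60,117,85,126] [267] [336] [289] → 5 trucks.
Total size 1734 kg; any packing needs at least ⌈1734/500⌉ = 4 trucks.
An optimal packing achieves that bound: [336,126] [289,117,94] [267,116,113] [85,79,60,52] → 4 trucks.
Excess: 5 − 4 = 1.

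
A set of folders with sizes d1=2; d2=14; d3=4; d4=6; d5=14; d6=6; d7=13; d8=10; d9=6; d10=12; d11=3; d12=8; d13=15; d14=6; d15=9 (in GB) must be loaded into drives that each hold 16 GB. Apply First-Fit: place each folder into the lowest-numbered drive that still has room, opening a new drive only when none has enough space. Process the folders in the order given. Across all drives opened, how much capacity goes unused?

d1 (2 GB) → drive 1 (remaining 14 GB)
d2 (14 GB) → drive 1 (remaining 0 GB)
d3 (4 GB) → drive 2 (remaining 12 GB)
d4 (6 GB) → drive 2 (remaining 6 GB)
d5 (14 GB) → drive 3 (remaining 2 GB)
d6 (6 GB) → drive 2 (remaining 0 GB)
d7 (13 GB) → drive 4 (remaining 3 GB)
d8 (10 GB) → drive 5 (remaining 6 GB)
d9 (6 GB) → drive 5 (remaining 0 GB)
d10 (12 GB) → drive 6 (remaining 4 GB)
d11 (3 GB) → drive 4 (remaining 0 GB)
d12 (8 GB) → drive 7 (remaining 8 GB)
d13 (15 GB) → drive 8 (remaining 1 GB)
d14 (6 GB) → drive 7 (remaining 2 GB)
d15 (9 GB) → drive 9 (remaining 7 GB)
9 drives × 16 GB = 144 GB; used 128 GB; unused 16 GB.

16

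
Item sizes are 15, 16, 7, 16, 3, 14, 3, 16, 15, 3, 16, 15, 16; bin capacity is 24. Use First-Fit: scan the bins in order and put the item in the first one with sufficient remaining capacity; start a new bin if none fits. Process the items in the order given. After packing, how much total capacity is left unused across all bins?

61

Put 15 in bin 1; 9 remain.
Put 16 in bin 2; 8 remain.
Put 7 in bin 1; 2 remain.
Put 16 in bin 3; 8 remain.
Put 3 in bin 2; 5 remain.
Put 14 in bin 4; 10 remain.
Put 3 in bin 2; 2 remain.
Put 16 in bin 5; 8 remain.
Put 15 in bin 6; 9 remain.
Put 3 in bin 3; 5 remain.
Put 16 in bin 7; 8 remain.
Put 15 in bin 8; 9 remain.
Put 16 in bin 9; 8 remain.
9 bins × 24 = 216; used 155; unused 61.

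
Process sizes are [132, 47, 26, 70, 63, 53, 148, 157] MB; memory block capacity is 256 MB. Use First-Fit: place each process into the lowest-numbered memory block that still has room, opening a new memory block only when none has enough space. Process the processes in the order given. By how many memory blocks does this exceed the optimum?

First-Fit: [132,47,26] [70,63,53] [148] [157] → 4 memory blocks.
Total size 696 MB; any packing needs at least ⌈696/256⌉ = 3 memory blocks.
An optimal packing achieves that bound: [157,70,26] [148,63] [132,53,47] → 3 memory blocks.
Excess: 4 − 3 = 1.

1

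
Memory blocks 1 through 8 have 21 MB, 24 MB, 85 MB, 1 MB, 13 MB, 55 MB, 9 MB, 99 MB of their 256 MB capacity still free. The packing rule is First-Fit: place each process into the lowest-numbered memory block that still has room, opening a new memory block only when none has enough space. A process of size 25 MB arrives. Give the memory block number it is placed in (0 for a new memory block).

3

Memory blocks with room: memory block 3 (85 MB), memory block 6 (55 MB), memory block 8 (99 MB).
The first with room is memory block 3.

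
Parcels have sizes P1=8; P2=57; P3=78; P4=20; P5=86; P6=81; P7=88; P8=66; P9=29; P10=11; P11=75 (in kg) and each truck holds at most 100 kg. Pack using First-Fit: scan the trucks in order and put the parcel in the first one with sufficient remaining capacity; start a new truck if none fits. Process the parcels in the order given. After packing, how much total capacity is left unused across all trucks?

Put P1 (8 kg) in truck 1; 92 kg remain.
Put P2 (57 kg) in truck 1; 35 kg remain.
Put P3 (78 kg) in truck 2; 22 kg remain.
Put P4 (20 kg) in truck 1; 15 kg remain.
Put P5 (86 kg) in truck 3; 14 kg remain.
Put P6 (81 kg) in truck 4; 19 kg remain.
Put P7 (88 kg) in truck 5; 12 kg remain.
Put P8 (66 kg) in truck 6; 34 kg remain.
Put P9 (29 kg) in truck 6; 5 kg remain.
Put P10 (11 kg) in truck 1; 4 kg remain.
Put P11 (75 kg) in truck 7; 25 kg remain.
7 trucks × 100 kg = 700 kg; used 599 kg; unused 101 kg.

101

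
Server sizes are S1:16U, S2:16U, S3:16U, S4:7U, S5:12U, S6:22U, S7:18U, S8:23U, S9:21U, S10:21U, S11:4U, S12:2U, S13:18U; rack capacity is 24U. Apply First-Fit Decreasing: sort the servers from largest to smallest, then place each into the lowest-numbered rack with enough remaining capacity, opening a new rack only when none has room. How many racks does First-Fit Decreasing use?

10 racks

Sorted descending: 23, 22, 21, 21, 18, 18, 16, 16, 16, 12, 7, 4, 2.
23U → rack 1 (remaining 1U)
22U → rack 2 (remaining 2U)
21U → rack 3 (remaining 3U)
21U → rack 4 (remaining 3U)
18U → rack 5 (remaining 6U)
18U → rack 6 (remaining 6U)
16U → rack 7 (remaining 8U)
16U → rack 8 (remaining 8U)
16U → rack 9 (remaining 8U)
12U → rack 10 (remaining 12U)
7U → rack 7 (remaining 1U)
4U → rack 5 (remaining 2U)
2U → rack 2 (remaining 0U)
Final racks: [23] [22,2] [21] [21] [18,4] [18] [16,7] [16] [16] [12].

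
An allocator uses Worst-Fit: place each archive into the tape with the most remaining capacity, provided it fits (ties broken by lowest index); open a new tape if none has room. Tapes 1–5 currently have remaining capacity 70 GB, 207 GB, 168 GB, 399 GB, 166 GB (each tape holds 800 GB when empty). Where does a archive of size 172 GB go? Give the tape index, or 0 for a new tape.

4

Tapes with room: tape 2 (207 GB), tape 4 (399 GB).
Most room is tape 4 with 399 GB free.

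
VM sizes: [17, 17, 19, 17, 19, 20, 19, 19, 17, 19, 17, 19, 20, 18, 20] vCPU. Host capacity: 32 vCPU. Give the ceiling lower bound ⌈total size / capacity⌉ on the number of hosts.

Total size = 17 + 17 + 19 + 17 + 19 + 20 + 19 + 19 + 17 + 19 + 17 + 19 + 20 + 18 + 20 = 277 vCPU.
⌈277 / 32⌉ = 9.

9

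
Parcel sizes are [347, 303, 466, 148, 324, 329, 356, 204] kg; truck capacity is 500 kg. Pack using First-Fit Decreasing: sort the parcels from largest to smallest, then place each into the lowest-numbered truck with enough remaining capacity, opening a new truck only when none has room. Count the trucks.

Sorted descending: 466, 356, 347, 329, 324, 303, 204, 148.
Put 466 kg in truck 1; 34 kg remain.
Put 356 kg in truck 2; 144 kg remain.
Put 347 kg in truck 3; 153 kg remain.
Put 329 kg in truck 4; 171 kg remain.
Put 324 kg in truck 5; 176 kg remain.
Put 303 kg in truck 6; 197 kg remain.
Put 204 kg in truck 7; 296 kg remain.
Put 148 kg in truck 3; 5 kg remain.

7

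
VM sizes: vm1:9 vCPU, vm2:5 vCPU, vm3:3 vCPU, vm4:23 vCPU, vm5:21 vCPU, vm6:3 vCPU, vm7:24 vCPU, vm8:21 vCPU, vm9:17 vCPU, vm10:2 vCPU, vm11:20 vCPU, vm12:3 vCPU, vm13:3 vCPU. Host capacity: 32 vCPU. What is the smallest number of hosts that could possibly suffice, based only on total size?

Total size = 9 + 5 + 3 + 23 + 21 + 3 + 24 + 21 + 17 + 2 + 20 + 3 + 3 = 154 vCPU.
⌈154 / 32⌉ = 5.

5 hosts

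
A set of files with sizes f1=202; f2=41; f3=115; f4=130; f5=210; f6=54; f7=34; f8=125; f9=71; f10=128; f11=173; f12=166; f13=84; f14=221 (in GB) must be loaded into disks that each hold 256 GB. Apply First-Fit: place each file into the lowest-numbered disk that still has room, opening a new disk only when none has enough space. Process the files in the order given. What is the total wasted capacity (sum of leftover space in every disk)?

disk 1: place f1 (202 GB), 54 GB left
disk 1: place f2 (41 GB), 13 GB left
disk 2: place f3 (115 GB), 141 GB left
disk 2: place f4 (130 GB), 11 GB left
disk 3: place f5 (210 GB), 46 GB left
disk 4: place f6 (54 GB), 202 GB left
disk 3: place f7 (34 GB), 12 GB left
disk 4: place f8 (125 GB), 77 GB left
disk 4: place f9 (71 GB), 6 GB left
disk 5: place f10 (128 GB), 128 GB left
disk 6: place f11 (173 GB), 83 GB left
disk 7: place f12 (166 GB), 90 GB left
disk 5: place f13 (84 GB), 44 GB left
disk 8: place f14 (221 GB), 35 GB left
8 disks × 256 GB = 2048 GB; used 1754 GB; unused 294 GB.

294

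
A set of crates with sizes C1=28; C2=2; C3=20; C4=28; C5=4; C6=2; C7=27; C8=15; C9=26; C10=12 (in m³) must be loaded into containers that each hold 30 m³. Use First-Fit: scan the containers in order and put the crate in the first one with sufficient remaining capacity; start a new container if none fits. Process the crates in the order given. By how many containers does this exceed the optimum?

First-Fit: [28,2] [20,4,2] [28] [27] [15,12] [26] → 6 containers.
Total size 164 m³; any packing needs at least ⌈164/30⌉ = 6 containers.
So 6 is already optimal.

0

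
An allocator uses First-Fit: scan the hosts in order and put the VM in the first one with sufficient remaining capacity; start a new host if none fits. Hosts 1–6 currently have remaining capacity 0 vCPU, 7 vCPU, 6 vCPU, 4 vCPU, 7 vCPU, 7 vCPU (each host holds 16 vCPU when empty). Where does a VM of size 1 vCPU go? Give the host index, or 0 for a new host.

Hosts with room: host 2 (7 vCPU), host 3 (6 vCPU), host 4 (4 vCPU), host 5 (7 vCPU), host 6 (7 vCPU).
The first with room is host 2.

2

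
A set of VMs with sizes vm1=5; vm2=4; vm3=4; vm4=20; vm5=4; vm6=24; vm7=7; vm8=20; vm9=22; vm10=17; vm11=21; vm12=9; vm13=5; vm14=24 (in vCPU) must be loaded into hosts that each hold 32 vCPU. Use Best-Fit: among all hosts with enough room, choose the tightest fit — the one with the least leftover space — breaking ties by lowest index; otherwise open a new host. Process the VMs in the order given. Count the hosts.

vm1 (5 vCPU) → host 1 (remaining 27 vCPU)
vm2 (4 vCPU) → host 1 (remaining 23 vCPU)
vm3 (4 vCPU) → host 1 (remaining 19 vCPU)
vm4 (20 vCPU) → host 2 (remaining 12 vCPU)
vm5 (4 vCPU) → host 2 (remaining 8 vCPU)
vm6 (24 vCPU) → host 3 (remaining 8 vCPU)
vm7 (7 vCPU) → host 2 (remaining 1 vCPU)
vm8 (20 vCPU) → host 4 (remaining 12 vCPU)
vm9 (22 vCPU) → host 5 (remaining 10 vCPU)
vm10 (17 vCPU) → host 1 (remaining 2 vCPU)
vm11 (21 vCPU) → host 6 (remaining 11 vCPU)
vm12 (9 vCPU) → host 5 (remaining 1 vCPU)
vm13 (5 vCPU) → host 3 (remaining 3 vCPU)
vm14 (24 vCPU) → host 7 (remaining 8 vCPU)
Final hosts: [5,4,4,17] [20,4,7] [24,5] [20] [22,9] [21] [24].

7 hosts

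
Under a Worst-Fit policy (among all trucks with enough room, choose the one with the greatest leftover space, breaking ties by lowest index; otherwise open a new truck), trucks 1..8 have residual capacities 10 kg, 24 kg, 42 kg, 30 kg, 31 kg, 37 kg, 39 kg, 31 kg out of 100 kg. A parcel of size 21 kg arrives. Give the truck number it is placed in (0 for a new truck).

Trucks with room: truck 2 (24 kg), truck 3 (42 kg), truck 4 (30 kg), truck 5 (31 kg), truck 6 (37 kg), truck 7 (39 kg), truck 8 (31 kg).
Most room is truck 3 with 42 kg free.

3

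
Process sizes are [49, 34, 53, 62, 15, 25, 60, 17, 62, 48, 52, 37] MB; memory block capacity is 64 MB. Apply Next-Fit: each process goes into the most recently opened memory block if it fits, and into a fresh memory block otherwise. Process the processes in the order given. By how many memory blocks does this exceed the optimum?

2

Next-Fit: [49] [34] [53] [62] [15,25] [60] [17] [62] [48] [52] [37] → 11 memory blocks.
Total size 514 MB; any packing needs at least ⌈514/64⌉ = 9 memory blocks.
An optimal packing achieves that bound: [62] [62] [60] [53] [52] [49,15] [48] [37,25] [34,17] → 9 memory blocks.
Excess: 11 − 9 = 2.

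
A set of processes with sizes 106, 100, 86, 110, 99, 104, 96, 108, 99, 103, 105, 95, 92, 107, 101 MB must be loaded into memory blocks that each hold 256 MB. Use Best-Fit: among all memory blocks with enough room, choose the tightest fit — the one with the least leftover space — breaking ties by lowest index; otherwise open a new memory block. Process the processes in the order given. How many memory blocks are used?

8

Put 106 MB in memory block 1; 150 MB remain.
Put 100 MB in memory block 1; 50 MB remain.
Put 86 MB in memory block 2; 170 MB remain.
Put 110 MB in memory block 2; 60 MB remain.
Put 99 MB in memory block 3; 157 MB remain.
Put 104 MB in memory block 3; 53 MB remain.
Put 96 MB in memory block 4; 160 MB remain.
Put 108 MB in memory block 4; 52 MB remain.
Put 99 MB in memory block 5; 157 MB remain.
Put 103 MB in memory block 5; 54 MB remain.
Put 105 MB in memory block 6; 151 MB remain.
Put 95 MB in memory block 6; 56 MB remain.
Put 92 MB in memory block 7; 164 MB remain.
Put 107 MB in memory block 7; 57 MB remain.
Put 101 MB in memory block 8; 155 MB remain.
Final memory blocks: [106,100] [86,110] [99,104] [96,108] [99,103] [105,95] [92,107] [101].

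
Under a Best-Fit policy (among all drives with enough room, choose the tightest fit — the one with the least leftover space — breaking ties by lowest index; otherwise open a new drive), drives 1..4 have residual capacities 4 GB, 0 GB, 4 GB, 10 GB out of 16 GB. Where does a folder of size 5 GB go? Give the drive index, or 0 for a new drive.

Drives with room: drive 4 (10 GB).
Tightest fit is drive 4 with 10 GB free.

4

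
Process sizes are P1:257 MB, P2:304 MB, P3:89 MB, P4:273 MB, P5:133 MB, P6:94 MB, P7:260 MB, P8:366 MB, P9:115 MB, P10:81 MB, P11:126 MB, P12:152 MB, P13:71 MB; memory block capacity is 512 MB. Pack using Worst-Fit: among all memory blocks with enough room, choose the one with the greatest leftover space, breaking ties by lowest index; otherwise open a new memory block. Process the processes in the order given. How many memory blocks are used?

memory block 1: place P1 (257 MB), 255 MB left
memory block 2: place P2 (304 MB), 208 MB left
memory block 1: place P3 (89 MB), 166 MB left
memory block 3: place P4 (273 MB), 239 MB left
memory block 3: place P5 (133 MB), 106 MB left
memory block 2: place P6 (94 MB), 114 MB left
memory block 4: place P7 (260 MB), 252 MB left
memory block 5: place P8 (366 MB), 146 MB left
memory block 4: place P9 (115 MB), 137 MB left
memory block 1: place P10 (81 MB), 85 MB left
memory block 5: place P11 (126 MB), 20 MB left
memory block 6: place P12 (152 MB), 360 MB left
memory block 6: place P13 (71 MB), 289 MB left
Final memory blocks: [257,89,81] [304,94] [273,133] [260,115] [366,126] [152,71].

6 memory blocks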